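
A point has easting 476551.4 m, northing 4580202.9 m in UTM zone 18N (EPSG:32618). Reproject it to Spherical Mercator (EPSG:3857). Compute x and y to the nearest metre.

Unproject from UTM 18N (λ₀ = -75°) → φ = 41.37300027°, λ = -75.28039956°.
Web Mercator (R = 6378137 m): x = -8380175.746 m, y = 5067515.776 m.

x -8380176 m, y 5067516 m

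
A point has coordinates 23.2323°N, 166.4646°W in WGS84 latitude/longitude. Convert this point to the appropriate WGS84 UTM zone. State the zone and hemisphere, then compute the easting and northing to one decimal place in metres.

Longitude -166.4646° lies in the 6° band [-168°, -162°), giving zone 3; latitude is north of the equator, so 3N.
Zone 3 central meridian λ₀ = 6×3 − 183 = -165°; Δλ = -1.4646°.
Transverse Mercator on WGS84 with k₀ = 0.9996 gives E = 350152.311 m, N = 2569991.270 m.

Zone 3N: E 350152.3 m, N 2569991.3 m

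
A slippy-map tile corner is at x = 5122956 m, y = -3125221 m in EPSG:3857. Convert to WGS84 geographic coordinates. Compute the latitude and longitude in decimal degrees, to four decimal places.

R = 6378137 m. λ = x/R = 46.02029675°.
φ = 2·arctan(exp(y/R)) − 90° = 2·arctan(0.61263) − 90° = -27.01400022°.

lat -27.0140°, lon 46.0203°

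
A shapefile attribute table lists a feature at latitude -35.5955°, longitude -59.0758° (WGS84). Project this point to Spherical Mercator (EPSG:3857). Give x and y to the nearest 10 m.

x -6576290 m, y -4245100 m

Web Mercator is spherical with R = a = 6378137 m.
x = R·λ = 6378137 × -1.031067218 = -6576287.974 m.
y = R·ln tan(π/4 + φ/2) = 6378137 × -0.665571247 = -4245104.595 m.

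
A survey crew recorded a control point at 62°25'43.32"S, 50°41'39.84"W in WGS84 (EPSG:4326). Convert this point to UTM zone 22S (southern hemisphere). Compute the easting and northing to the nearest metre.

E 515781 m, N 3078023 m

Zone 22 central meridian λ₀ = 6×22 − 183 = -51°; Δλ = +0.3056°.
Transverse Mercator on WGS84 with k₀ = 0.9996 gives E = 515781.094 m, N = 3078023.448 m.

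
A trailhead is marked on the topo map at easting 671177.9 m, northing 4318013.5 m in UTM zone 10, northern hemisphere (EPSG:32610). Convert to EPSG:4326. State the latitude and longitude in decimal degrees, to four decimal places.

Zone 10N: λ₀ = -123°, k₀ = 0.9996, false easting 500000 m.
Meridian distance M = (N − FN)/k₀ = 4319741.4 m.
Inverse transverse Mercator on WGS84 gives φ = 38.99439998°, λ = -121.02339994°.

lat 38.9944°, lon -121.0234°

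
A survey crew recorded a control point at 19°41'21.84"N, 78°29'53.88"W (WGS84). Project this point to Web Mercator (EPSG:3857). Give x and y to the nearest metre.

Web Mercator is spherical with R = a = 6378137 m.
x = R·λ = 6378137 × -1.370053792 = -8738390.784 m.
y = R·ln tan(π/4 + φ/2) = 6378137 × 0.350615260 = 2236272.165 m.

x -8738391 m, y 2236272 m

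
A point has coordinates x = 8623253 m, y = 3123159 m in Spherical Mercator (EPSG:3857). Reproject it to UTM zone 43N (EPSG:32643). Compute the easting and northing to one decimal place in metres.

E 744516.2 m, N 2988545.7 m

Web Mercator inverse (R = 6378137 m) → φ = 26.99749671°, λ = 77.46399969°.
UTM 43N forward: E = 744516.226 m, N = 2988545.685 m.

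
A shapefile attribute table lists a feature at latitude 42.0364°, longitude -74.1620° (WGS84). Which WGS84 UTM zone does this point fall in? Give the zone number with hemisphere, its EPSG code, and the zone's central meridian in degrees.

UTM zone = ⌊(λ + 180)/6⌋ + 1; -74.1620° ∈ [-78°, -72°) → zone 18.
Hemisphere: N (φ ≥ 0).
Central meridian λ₀ = 6×18 − 183 = -75°.
EPSG code: 32618.

Zone 18N (EPSG:32618), central meridian -75°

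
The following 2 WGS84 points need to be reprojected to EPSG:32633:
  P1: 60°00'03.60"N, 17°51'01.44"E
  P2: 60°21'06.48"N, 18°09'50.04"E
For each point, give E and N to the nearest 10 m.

P1: E 658950 m, N 6654950 m; P2: E 674550 m, N 6694780 m

UTM zone 33N: λ₀ = 15°, k₀ = 0.9996.
P1 (60.0010°, 17.8504°) → (658951.121, 6654947.762) m.
P2 (60.3518°, 18.1639°) → (674552.703, 6694781.468) m.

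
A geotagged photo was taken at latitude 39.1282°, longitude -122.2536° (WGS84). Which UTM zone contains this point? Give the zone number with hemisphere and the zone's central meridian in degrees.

UTM zone = ⌊(λ + 180)/6⌋ + 1; -122.2536° ∈ [-126°, -120°) → zone 10.
Hemisphere: N (φ ≥ 0).
Central meridian λ₀ = 6×10 − 183 = -123°.

Zone 10N, central meridian -123°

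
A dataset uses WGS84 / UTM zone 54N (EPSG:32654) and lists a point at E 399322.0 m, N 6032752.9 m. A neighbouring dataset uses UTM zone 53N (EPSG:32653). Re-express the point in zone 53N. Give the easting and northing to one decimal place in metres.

E 788433.5 m, N 6040758.1 m

UTM 54N → geographic: φ = 54.43249995°, λ = 139.44789950°.
UTM 53N (λ₀ = 135°) forward: E = 788433.510 m, N = 6040758.113 m.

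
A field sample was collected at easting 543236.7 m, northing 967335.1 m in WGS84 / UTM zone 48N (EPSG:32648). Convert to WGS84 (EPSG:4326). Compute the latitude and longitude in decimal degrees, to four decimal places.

lat 8.7509°, lon 105.3931°

Zone 48N: λ₀ = 105°, k₀ = 0.9996, false easting 500000 m.
Meridian distance M = (N − FN)/k₀ = 967722.2 m.
Inverse transverse Mercator on WGS84 gives φ = 8.75089977°, λ = 105.39310031°.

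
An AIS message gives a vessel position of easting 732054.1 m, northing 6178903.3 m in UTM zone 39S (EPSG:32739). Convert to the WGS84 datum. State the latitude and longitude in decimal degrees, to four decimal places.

lat -34.5054°, lon 53.5276°

Zone 39S: λ₀ = 51°, k₀ = 0.9996, false easting 500000 m, false northing 10000000 m.
Meridian distance M = (N − FN)/k₀ = -3822625.8 m.
Inverse transverse Mercator on WGS84 gives φ = -34.50539981°, λ = 53.52760000°.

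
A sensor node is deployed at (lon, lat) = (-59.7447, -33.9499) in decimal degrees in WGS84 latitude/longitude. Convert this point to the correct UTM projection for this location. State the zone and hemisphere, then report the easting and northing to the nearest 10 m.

Zone 21S: E 246350 m, N 6240000 m

Longitude -59.7447° lies in the 6° band [-60°, -54°), giving zone 21; latitude is south of the equator, so 21S.
Zone 21 central meridian λ₀ = 6×21 − 183 = -57°; Δλ = -2.7447°.
Transverse Mercator on WGS84 with k₀ = 0.9996 gives E = 246347.410 m, N = 6240004.464 m.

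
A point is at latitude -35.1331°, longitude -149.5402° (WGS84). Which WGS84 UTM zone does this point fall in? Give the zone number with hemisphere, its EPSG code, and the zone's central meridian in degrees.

UTM zone = ⌊(λ + 180)/6⌋ + 1; -149.5402° ∈ [-150°, -144°) → zone 6.
Hemisphere: S (φ < 0).
Central meridian λ₀ = 6×6 − 183 = -147°.
EPSG code: 32706.

Zone 6S (EPSG:32706), central meridian -147°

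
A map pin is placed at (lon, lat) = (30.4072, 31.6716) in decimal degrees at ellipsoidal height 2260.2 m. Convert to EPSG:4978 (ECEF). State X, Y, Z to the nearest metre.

X 4687580 m, Y 2750979 m, Z 3330682 m

WGS84: a = 6378137 m, e² = 0.006694380; N(φ) = a/√(1−e²sin²φ) = 6384030.549 m.
X = (N+h)·cosφ·cosλ = 4687579.869 m; Y = (N+h)·cosφ·sinλ = 2750978.653 m; Z = (N(1−e²)+h)·sinφ = 3330681.954 m.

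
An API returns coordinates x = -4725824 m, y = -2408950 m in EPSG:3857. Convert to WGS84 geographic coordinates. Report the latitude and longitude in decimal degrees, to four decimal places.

lat -21.1431°, lon -42.4528°

R = 6378137 m. λ = x/R = -42.45279929°.
φ = 2·arctan(exp(y/R)) − 90° = 2·arctan(0.68544) − 90° = -21.14310053°.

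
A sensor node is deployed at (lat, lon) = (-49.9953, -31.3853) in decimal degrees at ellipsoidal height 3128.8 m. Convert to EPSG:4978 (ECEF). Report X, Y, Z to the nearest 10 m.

X 3508880 m, Y -2140590 m, Z -4864850 m

WGS84: a = 6378137 m, e² = 0.006694380; N(φ) = a/√(1−e²sin²φ) = 6390700.309 m.
X = (N+h)·cosφ·cosλ = 3508878.583 m; Y = (N+h)·cosφ·sinλ = -2140593.153 m; Z = (N(1−e²)+h)·sinφ = -4864849.622 m.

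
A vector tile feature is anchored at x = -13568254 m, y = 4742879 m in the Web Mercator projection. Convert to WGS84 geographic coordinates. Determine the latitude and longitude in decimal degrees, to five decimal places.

R = 6378137 m. λ = x/R = -121.88569947°.
φ = 2·arctan(exp(y/R)) − 90° = 2·arctan(2.10353) − 90° = 39.14789878°.

lat 39.14790°, lon -121.88570°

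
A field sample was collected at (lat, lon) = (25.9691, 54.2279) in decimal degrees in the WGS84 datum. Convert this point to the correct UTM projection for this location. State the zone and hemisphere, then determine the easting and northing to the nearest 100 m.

Longitude 54.2279° lies in the 6° band [54°, 60°), giving zone 40; latitude is north of the equator, so 40N.
Zone 40 central meridian λ₀ = 6×40 − 183 = 57°; Δλ = -2.7721°.
Transverse Mercator on WGS84 with k₀ = 0.9996 gives E = 222434.931 m, N = 2875203.624 m.

Zone 40N: E 222400 m, N 2875200 m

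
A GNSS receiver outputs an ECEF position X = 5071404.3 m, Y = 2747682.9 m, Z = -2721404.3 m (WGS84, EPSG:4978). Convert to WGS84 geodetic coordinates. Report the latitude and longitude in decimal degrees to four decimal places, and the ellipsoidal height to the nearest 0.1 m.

λ = atan2(Y, X) = 28.44880026°; p = √(X²+Y²) = 5767920.2 m.
Bowring's method on WGS84 (a = 6378137 m, b = 6356752.314 m) gives φ = -25.40750014°, h = 3463.895 m.

lat -25.4075°, lon 28.4488°, h 3463.9 m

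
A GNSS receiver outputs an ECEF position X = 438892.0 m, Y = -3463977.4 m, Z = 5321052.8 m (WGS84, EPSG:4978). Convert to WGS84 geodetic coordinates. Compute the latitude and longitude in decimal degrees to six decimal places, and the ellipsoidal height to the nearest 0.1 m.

λ = atan2(Y, X) = -82.77900078°; p = √(X²+Y²) = 3491670.9 m.
Bowring's method on WGS84 (a = 6378137 m, b = 6356752.314 m) gives φ = 56.90339991°, h = 1216.522 m.

lat 56.903400°, lon -82.779001°, h 1216.5 m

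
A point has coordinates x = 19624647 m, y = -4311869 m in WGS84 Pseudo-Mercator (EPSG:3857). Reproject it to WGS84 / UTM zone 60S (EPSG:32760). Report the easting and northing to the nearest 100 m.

Web Mercator inverse (R = 6378137 m) → φ = -36.08170002°, λ = 176.29120346°.
UTM 60S forward: E = 436183.306 m, N = 6006757.278 m.

E 436200 m, N 6006800 m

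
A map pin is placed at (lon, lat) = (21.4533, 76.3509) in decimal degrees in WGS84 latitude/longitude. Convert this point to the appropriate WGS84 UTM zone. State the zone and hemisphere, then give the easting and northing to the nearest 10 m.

Standard formula gives zone 34, but this point is in the Norway/Svalbard exception area, so zone 35N applies.
Zone 35 central meridian λ₀ = 6×35 − 183 = 27°; Δλ = -5.5467°.
Transverse Mercator on WGS84 with k₀ = 0.9996 gives E = 354094.420 m, N = 8481209.445 m.

Zone 35N: E 354090 m, N 8481210 m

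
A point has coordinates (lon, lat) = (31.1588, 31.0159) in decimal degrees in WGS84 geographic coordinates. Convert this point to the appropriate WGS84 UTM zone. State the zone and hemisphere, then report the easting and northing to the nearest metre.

Zone 36N: E 324243 m, N 3432819 m

Longitude 31.1588° lies in the 6° band [30°, 36°), giving zone 36; latitude is north of the equator, so 36N.
Zone 36 central meridian λ₀ = 6×36 − 183 = 33°; Δλ = -1.8412°.
Transverse Mercator on WGS84 with k₀ = 0.9996 gives E = 324242.766 m, N = 3432819.496 m.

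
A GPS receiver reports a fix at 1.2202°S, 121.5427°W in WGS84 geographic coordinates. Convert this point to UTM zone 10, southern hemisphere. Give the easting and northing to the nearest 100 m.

E 662100 m, N 9865100 m

Zone 10 central meridian λ₀ = 6×10 − 183 = -123°; Δλ = +1.4573°.
Transverse Mercator on WGS84 with k₀ = 0.9996 gives E = 662142.063 m, N = 9865087.115 m.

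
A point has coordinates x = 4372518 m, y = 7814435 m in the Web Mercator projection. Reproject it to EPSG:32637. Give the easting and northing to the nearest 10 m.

Web Mercator inverse (R = 6378137 m) → φ = 57.26479905°, λ = 39.27899749°.
UTM 37N forward: E = 516827.919 m, N = 6346897.206 m.

E 516830 m, N 6346900 m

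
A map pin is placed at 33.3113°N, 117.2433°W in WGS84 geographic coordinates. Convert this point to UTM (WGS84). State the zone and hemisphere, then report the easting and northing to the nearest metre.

Zone 11N: E 477352 m, N 3685825 m

Longitude -117.2433° lies in the 6° band [-120°, -114°), giving zone 11; latitude is north of the equator, so 11N.
Zone 11 central meridian λ₀ = 6×11 − 183 = -117°; Δλ = -0.2433°.
Transverse Mercator on WGS84 with k₀ = 0.9996 gives E = 477352.051 m, N = 3685824.963 m.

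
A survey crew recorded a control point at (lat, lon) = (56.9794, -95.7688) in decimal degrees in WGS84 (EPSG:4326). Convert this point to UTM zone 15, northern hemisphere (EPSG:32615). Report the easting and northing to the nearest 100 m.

Zone 15 central meridian λ₀ = 6×15 − 183 = -93°; Δλ = -2.7688°.
Transverse Mercator on WGS84 with k₀ = 0.9996 gives E = 331734.937 m, N = 6318502.857 m.

E 331700 m, N 6318500 m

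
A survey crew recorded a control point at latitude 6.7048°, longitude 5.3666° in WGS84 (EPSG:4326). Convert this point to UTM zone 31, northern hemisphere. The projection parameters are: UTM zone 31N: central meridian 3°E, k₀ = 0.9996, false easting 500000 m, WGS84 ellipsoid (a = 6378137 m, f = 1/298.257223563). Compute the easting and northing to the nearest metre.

E 761627 m, N 741747 m

Zone 31 central meridian λ₀ = 6×31 − 183 = 3°; Δλ = +2.3666°.
Transverse Mercator on WGS84 with k₀ = 0.9996 gives E = 761627.086 m, N = 741746.852 m.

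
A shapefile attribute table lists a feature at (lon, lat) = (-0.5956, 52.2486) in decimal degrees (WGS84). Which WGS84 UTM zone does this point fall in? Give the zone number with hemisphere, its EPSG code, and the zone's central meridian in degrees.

UTM zone = ⌊(λ + 180)/6⌋ + 1; -0.5956° ∈ [-6°, 0°) → zone 30.
Hemisphere: N (φ ≥ 0).
Central meridian λ₀ = 6×30 − 183 = -3°.
EPSG code: 32630.

Zone 30N (EPSG:32630), central meridian -3°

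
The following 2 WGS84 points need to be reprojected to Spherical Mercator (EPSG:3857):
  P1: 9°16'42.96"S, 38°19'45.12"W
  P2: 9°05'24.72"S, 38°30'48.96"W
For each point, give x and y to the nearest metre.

Web Mercator: x = R·λ, y = R·ln tan(π/4+φ/2), R = 6378137 m.
P1 (-9.2786°, -38.3292°) → (-4266787.027, -1037433.483) m.
P2 (-9.0902°, -38.5136°) → (-4287314.341, -1016188.515) m.

P1: x -4266787 m, y -1037433 m; P2: x -4287314 m, y -1016189 m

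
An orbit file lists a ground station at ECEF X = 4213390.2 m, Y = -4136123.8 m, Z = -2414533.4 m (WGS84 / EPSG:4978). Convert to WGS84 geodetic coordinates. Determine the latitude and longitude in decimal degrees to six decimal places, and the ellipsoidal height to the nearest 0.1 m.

lat -22.377100°, lon -44.469800°, h 3823.2 m

λ = atan2(Y, X) = -44.46980001°; p = √(X²+Y²) = 5904250.8 m.
Bowring's method on WGS84 (a = 6378137 m, b = 6356752.314 m) gives φ = -22.37710025°, h = 3823.200 m.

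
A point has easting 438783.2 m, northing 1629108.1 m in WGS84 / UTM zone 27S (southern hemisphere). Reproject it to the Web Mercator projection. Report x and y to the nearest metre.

Unproject from UTM 27S (λ₀ = -21°) → φ = -75.41369973°, λ = -23.17809865°.
Web Mercator (R = 6378137 m): x = -2580174.140 m, y = -13112620.592 m.

x -2580174 m, y -13112621 m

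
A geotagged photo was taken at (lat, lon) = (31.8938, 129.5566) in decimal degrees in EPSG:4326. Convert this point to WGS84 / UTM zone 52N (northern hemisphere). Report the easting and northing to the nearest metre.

Zone 52 central meridian λ₀ = 6×52 − 183 = 129°; Δλ = +0.5566°.
Transverse Mercator on WGS84 with k₀ = 0.9996 gives E = 552634.721 m, N = 3528799.403 m.

E 552635 m, N 3528799 m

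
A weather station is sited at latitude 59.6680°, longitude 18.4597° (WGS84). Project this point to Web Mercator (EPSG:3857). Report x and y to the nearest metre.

Web Mercator is spherical with R = a = 6378137 m.
x = R·λ = 6378137 × 0.322182544 = 2054924.404 m.
y = R·ln tan(π/4 + φ/2) = 6378137 × 1.305426616 = 8326189.801 m.

x 2054924 m, y 8326190 m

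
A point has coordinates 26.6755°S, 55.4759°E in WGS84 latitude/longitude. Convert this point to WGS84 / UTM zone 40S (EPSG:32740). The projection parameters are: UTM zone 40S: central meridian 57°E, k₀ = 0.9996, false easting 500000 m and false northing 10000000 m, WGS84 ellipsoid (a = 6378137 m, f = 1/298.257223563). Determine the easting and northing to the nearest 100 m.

Zone 40 central meridian λ₀ = 6×40 − 183 = 57°; Δλ = -1.5241°.
Transverse Mercator on WGS84 with k₀ = 0.9996 gives E = 348343.762 m, N = 7048599.614 m.

E 348300 m, N 7048600 m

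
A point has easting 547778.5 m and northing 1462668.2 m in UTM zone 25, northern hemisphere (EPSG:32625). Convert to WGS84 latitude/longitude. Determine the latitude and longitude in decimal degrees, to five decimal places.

Zone 25N: λ₀ = -33°, k₀ = 0.9996, false easting 500000 m.
Meridian distance M = (N − FN)/k₀ = 1463253.5 m.
Inverse transverse Mercator on WGS84 gives φ = 13.23050037°, λ = -32.55900043°.

lat 13.23050°, lon -32.55900°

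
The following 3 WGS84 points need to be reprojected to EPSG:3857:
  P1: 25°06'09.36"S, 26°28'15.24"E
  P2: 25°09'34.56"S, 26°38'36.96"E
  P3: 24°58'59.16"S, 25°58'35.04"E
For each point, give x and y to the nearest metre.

Web Mercator: x = R·λ, y = R·ln tan(π/4+φ/2), R = 6378137 m.
P1 (-25.1026°, 26.4709°) → (2946727.109, -2888351.994) m.
P2 (-25.1596°, 26.6436°) → (2965951.985, -2895360.656) m.
P3 (-24.9831°, 25.9764°) → (2891679.621, -2873668.983) m.

P1: x 2946727 m, y -2888352 m; P2: x 2965952 m, y -2895361 m; P3: x 2891680 m, y -2873669 m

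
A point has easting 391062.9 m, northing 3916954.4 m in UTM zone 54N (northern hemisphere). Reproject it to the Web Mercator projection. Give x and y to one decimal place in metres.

Unproject from UTM 54N (λ₀ = 141°) → φ = 35.38999972°, λ = 139.80050030°.
Web Mercator (R = 6378137 m): x = 15562520.506 m, y = 4217007.664 m.

x 15562520.5 m, y 4217007.7 m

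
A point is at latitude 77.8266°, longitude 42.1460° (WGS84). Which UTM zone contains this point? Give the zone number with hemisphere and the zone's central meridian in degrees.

Zone 38N, central meridian 45°

UTM zone = ⌊(λ + 180)/6⌋ + 1; 42.1460° ∈ [42°, 48°) → zone 38.
Hemisphere: N (φ ≥ 0).
Central meridian λ₀ = 6×38 − 183 = 45°.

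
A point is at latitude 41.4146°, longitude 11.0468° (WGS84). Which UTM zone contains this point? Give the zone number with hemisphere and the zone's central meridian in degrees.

Zone 32N, central meridian 9°

UTM zone = ⌊(λ + 180)/6⌋ + 1; 11.0468° ∈ [6°, 12°) → zone 32.
Hemisphere: N (φ ≥ 0).
Central meridian λ₀ = 6×32 − 183 = 9°.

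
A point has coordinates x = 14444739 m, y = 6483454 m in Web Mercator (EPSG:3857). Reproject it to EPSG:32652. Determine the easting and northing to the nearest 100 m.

Web Mercator inverse (R = 6378137 m) → φ = 50.21419725°, λ = 129.75929819°.
UTM 52N forward: E = 554174.242 m, N = 5562722.426 m.

E 554200 m, N 5562700 m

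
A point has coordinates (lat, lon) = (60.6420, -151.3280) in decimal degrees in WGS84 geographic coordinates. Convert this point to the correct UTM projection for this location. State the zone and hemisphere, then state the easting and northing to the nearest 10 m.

Longitude -151.3280° lies in the 6° band [-156°, -150°), giving zone 5; latitude is north of the equator, so 5N.
Zone 5 central meridian λ₀ = 6×5 − 183 = -153°; Δλ = +1.6720°.
Transverse Mercator on WGS84 with k₀ = 0.9996 gives E = 591440.733 m, N = 6724075.736 m.

Zone 5N: E 591440 m, N 6724080 m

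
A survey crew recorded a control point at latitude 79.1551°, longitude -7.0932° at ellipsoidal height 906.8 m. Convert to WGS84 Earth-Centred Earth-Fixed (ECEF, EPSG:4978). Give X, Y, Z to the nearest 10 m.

X 1194900 m, Y -148690 m, Z 6243370 m

WGS84: a = 6378137 m, e² = 0.006694380; N(φ) = a/√(1−e²sin²φ) = 6398830.343 m.
X = (N+h)·cosφ·cosλ = 1194901.540 m; Y = (N+h)·cosφ·sinλ = -148688.843 m; Z = (N(1−e²)+h)·sinφ = 6243367.372 m.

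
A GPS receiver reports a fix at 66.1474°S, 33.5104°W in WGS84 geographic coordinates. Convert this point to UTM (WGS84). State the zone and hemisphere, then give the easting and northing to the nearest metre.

Longitude -33.5104° lies in the 6° band [-36°, -30°), giving zone 25; latitude is south of the equator, so 25S.
Zone 25 central meridian λ₀ = 6×25 − 183 = -33°; Δλ = -0.5104°.
Transverse Mercator on WGS84 with k₀ = 0.9996 gives E = 476968.683 m, N = 2663566.353 m.

Zone 25S: E 476969 m, N 2663566 m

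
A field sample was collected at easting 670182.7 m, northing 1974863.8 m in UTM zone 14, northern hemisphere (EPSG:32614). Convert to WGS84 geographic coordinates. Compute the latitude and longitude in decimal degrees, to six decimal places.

lat 17.854900°, lon -97.393900°

Zone 14N: λ₀ = -99°, k₀ = 0.9996, false easting 500000 m.
Meridian distance M = (N − FN)/k₀ = 1975654.1 m.
Inverse transverse Mercator on WGS84 gives φ = 17.85489968°, λ = -97.39389992°.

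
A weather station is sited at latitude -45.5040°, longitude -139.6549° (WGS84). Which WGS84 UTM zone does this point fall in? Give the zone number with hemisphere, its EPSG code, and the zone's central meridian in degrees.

Zone 7S (EPSG:32707), central meridian -141°

UTM zone = ⌊(λ + 180)/6⌋ + 1; -139.6549° ∈ [-144°, -138°) → zone 7.
Hemisphere: S (φ < 0).
Central meridian λ₀ = 6×7 − 183 = -141°.
EPSG code: 32707.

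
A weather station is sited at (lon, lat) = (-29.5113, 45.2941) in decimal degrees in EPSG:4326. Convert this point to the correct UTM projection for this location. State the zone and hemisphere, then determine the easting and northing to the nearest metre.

Zone 26N: E 303087 m, N 5018690 m

Longitude -29.5113° lies in the 6° band [-30°, -24°), giving zone 26; latitude is north of the equator, so 26N.
Zone 26 central meridian λ₀ = 6×26 − 183 = -27°; Δλ = -2.5113°.
Transverse Mercator on WGS84 with k₀ = 0.9996 gives E = 303086.888 m, N = 5018690.078 m.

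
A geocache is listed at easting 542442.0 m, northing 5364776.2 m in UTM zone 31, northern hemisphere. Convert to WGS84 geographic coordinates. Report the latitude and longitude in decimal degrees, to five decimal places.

lat 48.43470°, lon 3.57380°

Zone 31N: λ₀ = 3°, k₀ = 0.9996, false easting 500000 m.
Meridian distance M = (N − FN)/k₀ = 5366923.0 m.
Inverse transverse Mercator on WGS84 gives φ = 48.43470026°, λ = 3.57380002°.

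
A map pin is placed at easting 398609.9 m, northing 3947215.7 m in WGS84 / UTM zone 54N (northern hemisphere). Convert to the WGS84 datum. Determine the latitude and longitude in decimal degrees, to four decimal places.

Zone 54N: λ₀ = 141°, k₀ = 0.9996, false easting 500000 m.
Meridian distance M = (N − FN)/k₀ = 3948795.2 m.
Inverse transverse Mercator on WGS84 gives φ = 35.66359972°, λ = 139.87979983°.

lat 35.6636°, lon 139.8798°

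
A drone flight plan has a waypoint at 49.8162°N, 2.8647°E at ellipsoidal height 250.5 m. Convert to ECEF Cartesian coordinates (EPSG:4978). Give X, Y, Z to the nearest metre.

WGS84: a = 6378137 m, e² = 0.006694380; N(φ) = a/√(1−e²sin²φ) = 6390634.163 m.
X = (N+h)·cosφ·cosλ = 4118512.120 m; Y = (N+h)·cosφ·sinλ = 206090.971 m; Z = (N(1−e²)+h)·sinφ = 4849814.440 m.

X 4118512 m, Y 206091 m, Z 4849814 m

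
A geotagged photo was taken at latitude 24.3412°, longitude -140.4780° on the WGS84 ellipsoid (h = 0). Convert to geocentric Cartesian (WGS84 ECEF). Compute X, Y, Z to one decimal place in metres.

WGS84: a = 6378137 m, e² = 0.006694380; N(φ) = a/√(1−e²sin²φ) = 6381766.918 m.
X = (N+h)·cosφ·cosλ = -4485170.137 m; Y = (N+h)·cosφ·sinλ = -3700182.313 m; Z = (N(1−e²)+h)·sinφ = 2612761.747 m.

X -4485170.1 m, Y -3700182.3 m, Z 2612761.7 m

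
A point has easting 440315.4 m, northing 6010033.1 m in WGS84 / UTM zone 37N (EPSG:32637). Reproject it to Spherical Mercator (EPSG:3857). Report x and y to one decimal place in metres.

Unproject from UTM 37N (λ₀ = 39°) → φ = 54.23479958°, λ = 38.08430048°.
Web Mercator (R = 6378137 m): x = 4239524.936 m, y = 7214750.533 m.

x 4239524.9 m, y 7214750.5 m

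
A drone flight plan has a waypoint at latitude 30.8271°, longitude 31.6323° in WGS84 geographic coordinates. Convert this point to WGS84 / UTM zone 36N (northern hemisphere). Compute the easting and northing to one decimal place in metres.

Zone 36 central meridian λ₀ = 6×36 − 183 = 33°; Δλ = -1.3677°.
Transverse Mercator on WGS84 with k₀ = 0.9996 gives E = 369190.139 m, N = 3411240.695 m.

E 369190.1 m, N 3411240.7 m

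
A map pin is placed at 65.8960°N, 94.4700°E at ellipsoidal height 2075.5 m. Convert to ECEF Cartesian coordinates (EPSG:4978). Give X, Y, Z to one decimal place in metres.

WGS84: a = 6378137 m, e² = 0.006694380; N(φ) = a/√(1−e²sin²φ) = 6395999.916 m.
X = (N+h)·cosφ·cosλ = -203644.718 m; Y = (N+h)·cosφ·sinλ = 2604988.982 m; Z = (N(1−e²)+h)·sinφ = 5801115.673 m.

X -203644.7 m, Y 2604989.0 m, Z 5801115.7 m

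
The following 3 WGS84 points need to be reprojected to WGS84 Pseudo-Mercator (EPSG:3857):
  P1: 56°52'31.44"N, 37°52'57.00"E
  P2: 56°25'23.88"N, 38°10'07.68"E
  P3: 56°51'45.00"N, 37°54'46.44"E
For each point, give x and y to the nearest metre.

P1: x 4217061 m, y 7734694 m; P2: x 4248931 m, y 7643148 m; P3: x 4220445 m, y 7732067 m

Web Mercator: x = R·λ, y = R·ln tan(π/4+φ/2), R = 6378137 m.
P1 (56.8754°, 37.8825°) → (4217060.610, 7734694.041) m.
P2 (56.4233°, 38.1688°) → (4248931.380, 7643148.382) m.
P3 (56.8625°, 37.9129°) → (4220444.722, 7732066.640) m.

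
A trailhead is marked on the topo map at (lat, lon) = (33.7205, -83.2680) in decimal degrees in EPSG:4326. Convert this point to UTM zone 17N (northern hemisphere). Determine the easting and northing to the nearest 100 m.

Zone 17 central meridian λ₀ = 6×17 − 183 = -81°; Δλ = -2.2680°.
Transverse Mercator on WGS84 with k₀ = 0.9996 gives E = 289850.416 m, N = 3733475.997 m.

E 289900 m, N 3733500 m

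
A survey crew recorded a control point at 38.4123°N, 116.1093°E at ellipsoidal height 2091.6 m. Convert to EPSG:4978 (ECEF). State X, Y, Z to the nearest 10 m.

WGS84: a = 6378137 m, e² = 0.006694380; N(φ) = a/√(1−e²sin²φ) = 6386394.376 m.
X = (N+h)·cosφ·cosλ = -2202960.705 m; Y = (N+h)·cosφ·sinλ = 4494955.401 m; Z = (N(1−e²)+h)·sinφ = 3942705.497 m.

X -2202960 m, Y 4494960 m, Z 3942710 m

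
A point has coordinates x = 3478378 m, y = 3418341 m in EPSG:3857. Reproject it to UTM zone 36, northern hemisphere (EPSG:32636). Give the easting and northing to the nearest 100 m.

E 329800 m, N 3246400 m

Web Mercator inverse (R = 6378137 m) → φ = 29.33490198°, λ = 31.24680121°.
UTM 36N forward: E = 329777.987 m, N = 3246366.958 m.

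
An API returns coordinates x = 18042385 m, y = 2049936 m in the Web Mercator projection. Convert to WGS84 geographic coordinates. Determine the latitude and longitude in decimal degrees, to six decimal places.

lat 18.105800°, lon 162.077502°

R = 6378137 m. λ = x/R = 162.07750207°.
φ = 2·arctan(exp(y/R)) − 90° = 2·arctan(1.37906) − 90° = 18.10580024°.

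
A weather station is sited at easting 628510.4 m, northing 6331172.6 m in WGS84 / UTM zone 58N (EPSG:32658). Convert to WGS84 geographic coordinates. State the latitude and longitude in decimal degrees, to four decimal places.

Zone 58N: λ₀ = 165°, k₀ = 0.9996, false easting 500000 m.
Meridian distance M = (N − FN)/k₀ = 6333706.1 m.
Inverse transverse Mercator on WGS84 gives φ = 57.10589988°, λ = 167.12169985°.

lat 57.1059°, lon 167.1217°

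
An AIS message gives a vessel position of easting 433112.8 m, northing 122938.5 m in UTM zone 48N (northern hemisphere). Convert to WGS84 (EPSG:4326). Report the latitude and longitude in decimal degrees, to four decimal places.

lat 1.1122°, lon 104.3988°

Zone 48N: λ₀ = 105°, k₀ = 0.9996, false easting 500000 m.
Meridian distance M = (N − FN)/k₀ = 122987.7 m.
Inverse transverse Mercator on WGS84 gives φ = 1.11220014°, λ = 104.39880021°.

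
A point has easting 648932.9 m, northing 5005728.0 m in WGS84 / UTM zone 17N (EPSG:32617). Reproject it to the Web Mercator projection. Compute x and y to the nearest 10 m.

x -8805830 m, y 5651370 m

Unproject from UTM 17N (λ₀ = -81°) → φ = 45.18929991°, λ = -79.10410038°.
Web Mercator (R = 6378137 m): x = -8805828.174 m, y = 5651372.277 m.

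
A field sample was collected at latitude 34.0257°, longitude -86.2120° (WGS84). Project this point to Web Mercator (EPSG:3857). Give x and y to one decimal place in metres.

x -9597075.9 m, y 4032253.4 m

Web Mercator is spherical with R = a = 6378137 m.
x = R·λ = 6378137 × -1.504683255 = -9597075.940 m.
y = R·ln tan(π/4 + φ/2) = 6378137 × 0.632199250 = 4032253.430 m.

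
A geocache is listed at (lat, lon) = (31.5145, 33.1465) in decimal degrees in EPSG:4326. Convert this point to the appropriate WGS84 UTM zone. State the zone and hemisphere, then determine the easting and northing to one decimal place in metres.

Longitude 33.1465° lies in the 6° band [30°, 36°), giving zone 36; latitude is north of the equator, so 36N.
Zone 36 central meridian λ₀ = 6×36 − 183 = 33°; Δλ = +0.1465°.
Transverse Mercator on WGS84 with k₀ = 0.9996 gives E = 513910.132 m, N = 3486633.033 m.

Zone 36N: E 513910.1 m, N 3486633.0 m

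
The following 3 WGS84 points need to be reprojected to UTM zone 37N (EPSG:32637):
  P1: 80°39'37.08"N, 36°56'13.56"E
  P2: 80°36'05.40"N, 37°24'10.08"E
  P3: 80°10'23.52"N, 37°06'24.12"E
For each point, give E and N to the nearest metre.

P1: E 462633 m, N 8955951 m; P2: E 470885 m, N 8949124 m; P3: E 463932 m, N 8901505 m

UTM zone 37N: λ₀ = 39°, k₀ = 0.9996.
P1 (80.6603°, 36.9371°) → (462632.675, 8955950.672) m.
P2 (80.6015°, 37.4028°) → (470885.484, 8949123.983) m.
P3 (80.1732°, 37.1067°) → (463932.453, 8901504.909) m.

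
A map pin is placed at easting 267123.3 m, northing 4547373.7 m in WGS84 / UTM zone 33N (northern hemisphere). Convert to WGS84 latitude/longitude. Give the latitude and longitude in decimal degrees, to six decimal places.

Zone 33N: λ₀ = 15°, k₀ = 0.9996, false easting 500000 m.
Meridian distance M = (N − FN)/k₀ = 4549193.4 m.
Inverse transverse Mercator on WGS84 gives φ = 41.04429988°, λ = 12.22929984°.

lat 41.044300°, lon 12.229300°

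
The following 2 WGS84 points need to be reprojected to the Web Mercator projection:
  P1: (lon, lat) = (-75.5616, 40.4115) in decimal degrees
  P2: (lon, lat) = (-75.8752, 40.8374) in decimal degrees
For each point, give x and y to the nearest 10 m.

Web Mercator: x = R·λ, y = R·ln tan(π/4+φ/2), R = 6378137 m.
P1 (40.4115°, -75.5616°) → (-8411478.836, 4925921.768) m.
P2 (40.8374°, -75.8752°) → (-8446388.628, 4988387.703) m.

P1: x -8411480 m, y 4925920 m; P2: x -8446390 m, y 4988390 m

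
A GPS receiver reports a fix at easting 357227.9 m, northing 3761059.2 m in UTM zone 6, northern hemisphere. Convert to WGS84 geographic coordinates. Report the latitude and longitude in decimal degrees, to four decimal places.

lat 33.9804°, lon -148.5456°

Zone 6N: λ₀ = -147°, k₀ = 0.9996, false easting 500000 m.
Meridian distance M = (N − FN)/k₀ = 3762564.2 m.
Inverse transverse Mercator on WGS84 gives φ = 33.98039984°, λ = -148.54559962°.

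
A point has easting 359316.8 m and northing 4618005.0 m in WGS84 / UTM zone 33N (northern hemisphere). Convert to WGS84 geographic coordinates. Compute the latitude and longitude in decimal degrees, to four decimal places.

lat 41.7014°, lon 13.3092°

Zone 33N: λ₀ = 15°, k₀ = 0.9996, false easting 500000 m.
Meridian distance M = (N − FN)/k₀ = 4619852.9 m.
Inverse transverse Mercator on WGS84 gives φ = 41.70140001°, λ = 13.30919941°.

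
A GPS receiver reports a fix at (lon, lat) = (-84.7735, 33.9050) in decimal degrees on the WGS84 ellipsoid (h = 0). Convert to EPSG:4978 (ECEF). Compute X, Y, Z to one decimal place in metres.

WGS84: a = 6378137 m, e² = 0.006694380; N(φ) = a/√(1−e²sin²φ) = 6384790.309 m.
X = (N+h)·cosφ·cosλ = 482715.839 m; Y = (N+h)·cosφ·sinλ = -5277111.7501 m; Z = (N(1−e²)+h)·sinφ = 3537705.662 m.

X 482715.8 m, Y -5277111.8 m, Z 3537705.7 m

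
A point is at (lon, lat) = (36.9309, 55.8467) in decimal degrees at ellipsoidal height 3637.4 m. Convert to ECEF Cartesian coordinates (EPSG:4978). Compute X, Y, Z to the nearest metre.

WGS84: a = 6378137 m, e² = 0.006694380; N(φ) = a/√(1−e²sin²φ) = 6392807.569 m.
X = (N+h)·cosφ·cosλ = 2870522.117 m; Y = (N+h)·cosφ·sinλ = 2157670.753 m; Z = (N(1−e²)+h)·sinφ = 5257888.828 m.

X 2870522 m, Y 2157671 m, Z 5257889 m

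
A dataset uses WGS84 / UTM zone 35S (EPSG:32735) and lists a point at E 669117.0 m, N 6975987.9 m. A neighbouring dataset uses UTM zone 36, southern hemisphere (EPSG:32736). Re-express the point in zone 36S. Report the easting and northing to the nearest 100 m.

E 75300 m, N 6969800 m

UTM 35S → geographic: φ = -27.32879964°, λ = 28.70939990°.
UTM 36S (λ₀ = 33°) forward: E = 75321.232 m, N = 6969837.296 m.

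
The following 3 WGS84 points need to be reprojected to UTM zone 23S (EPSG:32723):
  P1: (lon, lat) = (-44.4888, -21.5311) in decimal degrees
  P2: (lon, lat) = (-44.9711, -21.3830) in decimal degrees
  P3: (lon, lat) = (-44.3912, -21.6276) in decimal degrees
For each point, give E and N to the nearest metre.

UTM zone 23S: λ₀ = -45°, k₀ = 0.9996.
P1 (-21.5311°, -44.4888°) → (552938.716, 7618985.550) m.
P2 (-21.3830°, -44.9711°) → (502995.814, 7635463.469) m.
P3 (-21.6276°, -44.3912°) → (563004.465, 7608268.196) m.

P1: E 552939 m, N 7618986 m; P2: E 502996 m, N 7635463 m; P3: E 563004 m, N 7608268 m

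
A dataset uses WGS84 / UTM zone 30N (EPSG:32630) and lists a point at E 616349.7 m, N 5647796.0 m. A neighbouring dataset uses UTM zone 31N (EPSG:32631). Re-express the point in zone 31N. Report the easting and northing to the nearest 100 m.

E 195100 m, N 5655500 m

UTM 30N → geographic: φ = 50.97000036°, λ = -1.34289955°.
UTM 31N (λ₀ = 3°) forward: E = 195124.377 m, N = 5655472.264 m.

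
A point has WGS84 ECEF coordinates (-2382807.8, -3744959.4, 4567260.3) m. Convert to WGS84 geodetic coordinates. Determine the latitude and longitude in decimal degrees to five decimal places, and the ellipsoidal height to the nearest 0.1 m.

lat 46.00980°, lon -122.46740°, h 1746.0 m

λ = atan2(Y, X) = -122.46740057°; p = √(X²+Y²) = 4438749.1 m.
Bowring's method on WGS84 (a = 6378137 m, b = 6356752.314 m) gives φ = 46.00979979°, h = 1745.983 m.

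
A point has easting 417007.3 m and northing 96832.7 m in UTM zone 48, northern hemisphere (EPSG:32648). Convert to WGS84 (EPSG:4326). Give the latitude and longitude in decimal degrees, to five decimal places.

Zone 48N: λ₀ = 105°, k₀ = 0.9996, false easting 500000 m.
Meridian distance M = (N − FN)/k₀ = 96871.4 m.
Inverse transverse Mercator on WGS84 gives φ = 0.87600040°, λ = 104.25410016°.

lat 0.87600°, lon 104.25410°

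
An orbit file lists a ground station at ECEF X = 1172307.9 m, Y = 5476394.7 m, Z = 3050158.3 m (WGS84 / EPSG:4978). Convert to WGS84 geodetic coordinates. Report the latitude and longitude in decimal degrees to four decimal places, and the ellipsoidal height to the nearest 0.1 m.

λ = atan2(Y, X) = 77.91729958°; p = √(X²+Y²) = 5600464.7 m.
Bowring's method on WGS84 (a = 6378137 m, b = 6356752.314 m) gives φ = 28.73570039°, h = 3973.291 m.

lat 28.7357°, lon 77.9173°, h 3973.3 m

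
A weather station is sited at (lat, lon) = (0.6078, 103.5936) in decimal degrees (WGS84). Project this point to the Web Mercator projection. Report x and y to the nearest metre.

Web Mercator is spherical with R = a = 6378137 m.
x = R·λ = 6378137 × 1.808049404 = 11531986.801 m.
y = R·ln tan(π/4 + φ/2) = 6378137 × 0.010608310 = 67661.256 m.

x 11531987 m, y 67661 m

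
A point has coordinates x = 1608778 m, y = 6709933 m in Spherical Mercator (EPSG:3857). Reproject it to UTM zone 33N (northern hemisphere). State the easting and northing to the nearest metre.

E 461954 m, N 5705394 m

Web Mercator inverse (R = 6378137 m) → φ = 51.49840015°, λ = 14.45189866°.
UTM 33N forward: E = 461953.582 m, N = 5705393.660 m.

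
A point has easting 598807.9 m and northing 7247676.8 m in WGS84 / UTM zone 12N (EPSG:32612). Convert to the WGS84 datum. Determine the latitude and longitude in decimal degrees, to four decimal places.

lat 65.3370°, lon -108.8776°

Zone 12N: λ₀ = -111°, k₀ = 0.9996, false easting 500000 m.
Meridian distance M = (N − FN)/k₀ = 7250577.0 m.
Inverse transverse Mercator on WGS84 gives φ = 65.33700007°, λ = -108.87760027°.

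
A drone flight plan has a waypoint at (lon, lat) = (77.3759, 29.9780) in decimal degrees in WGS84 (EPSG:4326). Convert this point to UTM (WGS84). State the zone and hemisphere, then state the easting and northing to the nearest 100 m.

Zone 43N: E 729200 m, N 3318700 m

Longitude 77.3759° lies in the 6° band [72°, 78°), giving zone 43; latitude is north of the equator, so 43N.
Zone 43 central meridian λ₀ = 6×43 − 183 = 75°; Δλ = +2.3759°.
Transverse Mercator on WGS84 with k₀ = 0.9996 gives E = 729233.717 m, N = 3318723.283 m.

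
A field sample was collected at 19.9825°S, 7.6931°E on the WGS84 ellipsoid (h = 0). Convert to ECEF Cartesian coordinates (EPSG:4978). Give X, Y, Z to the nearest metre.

WGS84: a = 6378137 m, e² = 0.006694380; N(φ) = a/√(1−e²sin²φ) = 6380631.612 m.
X = (N+h)·cosφ·cosλ = 5942526.192 m; Y = (N+h)·cosφ·sinλ = 802732.349 m; Z = (N(1−e²)+h)·sinφ = -2165876.198 m.

X 5942526 m, Y 802732 m, Z -2165876 m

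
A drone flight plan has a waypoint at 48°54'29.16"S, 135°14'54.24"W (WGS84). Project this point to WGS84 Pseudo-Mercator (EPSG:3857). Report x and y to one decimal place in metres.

x -15055783.0 m, y -6259282.2 m

Web Mercator is spherical with R = a = 6378137 m.
x = R·λ = 6378137 × -2.360529888 = -15055783.019 m.
y = R·ln tan(π/4 + φ/2) = 6378137 × -0.981365287 = -6259282.249 m.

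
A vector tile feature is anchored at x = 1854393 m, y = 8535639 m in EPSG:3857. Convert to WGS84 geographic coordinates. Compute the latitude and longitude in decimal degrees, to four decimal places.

R = 6378137 m. λ = x/R = 16.65829575°.
φ = 2·arctan(exp(y/R)) − 90° = 2·arctan(3.81242) − 90° = 60.60480156°.

lat 60.6048°, lon 16.6583°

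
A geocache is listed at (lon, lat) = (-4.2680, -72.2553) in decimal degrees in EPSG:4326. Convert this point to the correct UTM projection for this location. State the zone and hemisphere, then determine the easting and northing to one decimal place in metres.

Zone 30S: E 456868.8 m, N 1982136.0 m

Longitude -4.2680° lies in the 6° band [-6°, 0°), giving zone 30; latitude is south of the equator, so 30S.
Zone 30 central meridian λ₀ = 6×30 − 183 = -3°; Δλ = -1.2680°.
Transverse Mercator on WGS84 with k₀ = 0.9996 gives E = 456868.799 m, N = 1982135.970 m.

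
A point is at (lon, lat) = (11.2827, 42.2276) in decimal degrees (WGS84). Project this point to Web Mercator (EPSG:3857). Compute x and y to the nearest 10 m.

x 1255980 m, y 5195130 m

Web Mercator is spherical with R = a = 6378137 m.
x = R·λ = 6378137 × 0.196920264 = 1255984.419 m.
y = R·ln tan(π/4 + φ/2) = 6378137 × 0.814522176 = 5195134.028 m.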